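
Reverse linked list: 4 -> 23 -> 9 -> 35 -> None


Step 1: curr=4, set curr.next=prev(None) | reversed so far: 4
Step 2: curr=23, set curr.next=prev(4) | reversed so far: 23 -> 4
Step 3: curr=9, set curr.next=prev(23) | reversed so far: 9 -> 23 -> 4
Step 4: curr=35, set curr.next=prev(9) | reversed so far: 35 -> 9 -> 23 -> 4

35 -> 9 -> 23 -> 4 -> None


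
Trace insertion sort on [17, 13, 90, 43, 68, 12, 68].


Initial: [17, 13, 90, 43, 68, 12, 68]
Insert 13: [13, 17, 90, 43, 68, 12, 68]
Insert 90: [13, 17, 90, 43, 68, 12, 68]
Insert 43: [13, 17, 43, 90, 68, 12, 68]
Insert 68: [13, 17, 43, 68, 90, 12, 68]
Insert 12: [12, 13, 17, 43, 68, 90, 68]
Insert 68: [12, 13, 17, 43, 68, 68, 90]

Sorted: [12, 13, 17, 43, 68, 68, 90]


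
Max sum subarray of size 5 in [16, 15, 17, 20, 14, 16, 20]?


[0:5]: 82
[1:6]: 82
[2:7]: 87

Max: 87 at [2:7]


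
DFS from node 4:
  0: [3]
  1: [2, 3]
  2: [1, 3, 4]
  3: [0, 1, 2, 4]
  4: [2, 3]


Visit 4, push [3, 2]
Visit 2, push [3, 1]
Visit 1, push [3]
Visit 3, push [0]
Visit 0, push []

DFS order: [4, 2, 1, 3, 0]


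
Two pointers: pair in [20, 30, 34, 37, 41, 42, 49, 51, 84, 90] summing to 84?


lo=0(20)+hi=9(90)=110
lo=0(20)+hi=8(84)=104
lo=0(20)+hi=7(51)=71
lo=1(30)+hi=7(51)=81
lo=2(34)+hi=7(51)=85
lo=2(34)+hi=6(49)=83
lo=3(37)+hi=6(49)=86
lo=3(37)+hi=5(42)=79
lo=4(41)+hi=5(42)=83

No pair found


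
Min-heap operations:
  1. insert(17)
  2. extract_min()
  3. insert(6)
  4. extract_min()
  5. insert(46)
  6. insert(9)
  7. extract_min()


insert(17) -> [17]
extract_min()->17, []
insert(6) -> [6]
extract_min()->6, []
insert(46) -> [46]
insert(9) -> [9, 46]
extract_min()->9, [46]

Final heap: [46]


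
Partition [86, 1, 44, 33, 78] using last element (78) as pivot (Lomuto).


Pivot: 78
  1 <= 78: swap -> [1, 86, 44, 33, 78]
  44 <= 78: swap -> [1, 44, 86, 33, 78]
  33 <= 78: swap -> [1, 44, 33, 86, 78]
Place pivot at 3: [1, 44, 33, 78, 86]

Partitioned: [1, 44, 33, 78, 86]


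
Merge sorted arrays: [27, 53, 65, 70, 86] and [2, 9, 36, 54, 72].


Take 2 from B
Take 9 from B
Take 27 from A
Take 36 from B
Take 53 from A
Take 54 from B
Take 65 from A
Take 70 from A
Take 72 from B

Merged: [2, 9, 27, 36, 53, 54, 65, 70, 72, 86]


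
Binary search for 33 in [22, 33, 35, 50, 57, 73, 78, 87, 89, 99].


Step 1: lo=0, hi=9, mid=4, val=57
Step 2: lo=0, hi=3, mid=1, val=33

Found at index 1


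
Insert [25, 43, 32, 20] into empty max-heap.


Insert 25: [25]
Insert 43: [43, 25]
Insert 32: [43, 25, 32]
Insert 20: [43, 25, 32, 20]

Final heap: [43, 25, 32, 20]


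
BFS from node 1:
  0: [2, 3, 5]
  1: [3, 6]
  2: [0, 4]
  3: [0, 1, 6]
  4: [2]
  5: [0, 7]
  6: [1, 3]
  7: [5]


Visit 1, enqueue [3, 6]
Visit 3, enqueue [0]
Visit 6, enqueue []
Visit 0, enqueue [2, 5]
Visit 2, enqueue [4]
Visit 5, enqueue [7]
Visit 4, enqueue []
Visit 7, enqueue []

BFS order: [1, 3, 6, 0, 2, 5, 4, 7]


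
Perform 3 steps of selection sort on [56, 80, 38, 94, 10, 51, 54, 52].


Initial: [56, 80, 38, 94, 10, 51, 54, 52]
Step 1: min=10 at 4
  Swap: [10, 80, 38, 94, 56, 51, 54, 52]
Step 2: min=38 at 2
  Swap: [10, 38, 80, 94, 56, 51, 54, 52]
Step 3: min=51 at 5
  Swap: [10, 38, 51, 94, 56, 80, 54, 52]

After 3 steps: [10, 38, 51, 94, 56, 80, 54, 52]


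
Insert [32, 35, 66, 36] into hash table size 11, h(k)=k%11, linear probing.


Insert 32: h=10 -> slot 10
Insert 35: h=2 -> slot 2
Insert 66: h=0 -> slot 0
Insert 36: h=3 -> slot 3

Table: [66, None, 35, 36, None, None, None, None, None, None, 32]


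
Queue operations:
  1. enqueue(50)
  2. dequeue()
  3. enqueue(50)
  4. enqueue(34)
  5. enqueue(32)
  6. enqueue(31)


enqueue(50) -> [50]
dequeue()->50, []
enqueue(50) -> [50]
enqueue(34) -> [50, 34]
enqueue(32) -> [50, 34, 32]
enqueue(31) -> [50, 34, 32, 31]

Final queue: [50, 34, 32, 31]


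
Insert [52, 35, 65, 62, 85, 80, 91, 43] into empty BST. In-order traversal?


Insert 52: root
Insert 35: L from 52
Insert 65: R from 52
Insert 62: R from 52 -> L from 65
Insert 85: R from 52 -> R from 65
Insert 80: R from 52 -> R from 65 -> L from 85
Insert 91: R from 52 -> R from 65 -> R from 85
Insert 43: L from 52 -> R from 35

In-order: [35, 43, 52, 62, 65, 80, 85, 91]


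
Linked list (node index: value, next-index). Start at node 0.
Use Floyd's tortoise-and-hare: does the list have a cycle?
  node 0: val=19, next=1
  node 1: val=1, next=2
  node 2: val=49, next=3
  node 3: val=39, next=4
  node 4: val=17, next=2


Floyd's tortoise (slow, +1) and hare (fast, +2):
  init: slow=0, fast=0
  step 1: slow=1, fast=2
  step 2: slow=2, fast=4
  step 3: slow=3, fast=3
  slow == fast at node 3: cycle detected

Cycle: yes


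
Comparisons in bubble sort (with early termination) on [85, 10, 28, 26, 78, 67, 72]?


Algorithm: bubble sort (with early termination)
Input: [85, 10, 28, 26, 78, 67, 72]
Sorted: [10, 26, 28, 67, 72, 78, 85]

15


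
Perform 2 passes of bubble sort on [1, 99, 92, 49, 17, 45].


Initial: [1, 99, 92, 49, 17, 45]
Pass 1: [1, 92, 49, 17, 45, 99] (4 swaps)
Pass 2: [1, 49, 17, 45, 92, 99] (3 swaps)

After 2 passes: [1, 49, 17, 45, 92, 99]


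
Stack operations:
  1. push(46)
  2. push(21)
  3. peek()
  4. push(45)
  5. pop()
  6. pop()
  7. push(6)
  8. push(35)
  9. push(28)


push(46) -> [46]
push(21) -> [46, 21]
peek()->21
push(45) -> [46, 21, 45]
pop()->45, [46, 21]
pop()->21, [46]
push(6) -> [46, 6]
push(35) -> [46, 6, 35]
push(28) -> [46, 6, 35, 28]

Final stack: [46, 6, 35, 28]


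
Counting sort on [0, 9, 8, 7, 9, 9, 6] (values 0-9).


Input: [0, 9, 8, 7, 9, 9, 6]
Counts: [1, 0, 0, 0, 0, 0, 1, 1, 1, 3]

Sorted: [0, 6, 7, 8, 9, 9, 9]


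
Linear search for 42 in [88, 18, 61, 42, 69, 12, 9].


i=0: 88!=42
i=1: 18!=42
i=2: 61!=42
i=3: 42==42 found!

Found at 3, 4 comps


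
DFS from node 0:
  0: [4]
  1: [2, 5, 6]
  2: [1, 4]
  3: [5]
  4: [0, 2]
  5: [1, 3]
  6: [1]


Visit 0, push [4]
Visit 4, push [2]
Visit 2, push [1]
Visit 1, push [6, 5]
Visit 5, push [3]
Visit 3, push []
Visit 6, push []

DFS order: [0, 4, 2, 1, 5, 3, 6]


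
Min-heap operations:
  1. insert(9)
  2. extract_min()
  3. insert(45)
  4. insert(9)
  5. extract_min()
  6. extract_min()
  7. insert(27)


insert(9) -> [9]
extract_min()->9, []
insert(45) -> [45]
insert(9) -> [9, 45]
extract_min()->9, [45]
extract_min()->45, []
insert(27) -> [27]

Final heap: [27]


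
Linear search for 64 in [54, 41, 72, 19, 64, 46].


i=0: 54!=64
i=1: 41!=64
i=2: 72!=64
i=3: 19!=64
i=4: 64==64 found!

Found at 4, 5 comps


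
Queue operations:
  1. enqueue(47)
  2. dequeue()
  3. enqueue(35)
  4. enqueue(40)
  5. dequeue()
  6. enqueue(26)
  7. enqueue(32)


enqueue(47) -> [47]
dequeue()->47, []
enqueue(35) -> [35]
enqueue(40) -> [35, 40]
dequeue()->35, [40]
enqueue(26) -> [40, 26]
enqueue(32) -> [40, 26, 32]

Final queue: [40, 26, 32]


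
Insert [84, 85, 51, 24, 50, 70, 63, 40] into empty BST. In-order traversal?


Insert 84: root
Insert 85: R from 84
Insert 51: L from 84
Insert 24: L from 84 -> L from 51
Insert 50: L from 84 -> L from 51 -> R from 24
Insert 70: L from 84 -> R from 51
Insert 63: L from 84 -> R from 51 -> L from 70
Insert 40: L from 84 -> L from 51 -> R from 24 -> L from 50

In-order: [24, 40, 50, 51, 63, 70, 84, 85]


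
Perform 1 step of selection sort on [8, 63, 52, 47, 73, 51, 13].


Initial: [8, 63, 52, 47, 73, 51, 13]
Step 1: min=8 at 0
  Swap: [8, 63, 52, 47, 73, 51, 13]

After 1 step: [8, 63, 52, 47, 73, 51, 13]


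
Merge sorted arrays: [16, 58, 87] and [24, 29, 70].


Take 16 from A
Take 24 from B
Take 29 from B
Take 58 from A
Take 70 from B

Merged: [16, 24, 29, 58, 70, 87]


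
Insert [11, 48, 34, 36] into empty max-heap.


Insert 11: [11]
Insert 48: [48, 11]
Insert 34: [48, 11, 34]
Insert 36: [48, 36, 34, 11]

Final heap: [48, 36, 34, 11]


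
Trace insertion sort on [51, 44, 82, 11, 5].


Initial: [51, 44, 82, 11, 5]
Insert 44: [44, 51, 82, 11, 5]
Insert 82: [44, 51, 82, 11, 5]
Insert 11: [11, 44, 51, 82, 5]
Insert 5: [5, 11, 44, 51, 82]

Sorted: [5, 11, 44, 51, 82]


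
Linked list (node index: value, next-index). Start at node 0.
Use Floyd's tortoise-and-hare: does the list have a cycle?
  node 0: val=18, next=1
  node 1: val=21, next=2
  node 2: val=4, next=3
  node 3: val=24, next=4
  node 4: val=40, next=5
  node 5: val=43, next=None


Floyd's tortoise (slow, +1) and hare (fast, +2):
  init: slow=0, fast=0
  step 1: slow=1, fast=2
  step 2: slow=2, fast=4
  step 3: fast 4->5->None, no cycle

Cycle: no


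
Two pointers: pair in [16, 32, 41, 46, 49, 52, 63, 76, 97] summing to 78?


lo=0(16)+hi=8(97)=113
lo=0(16)+hi=7(76)=92
lo=0(16)+hi=6(63)=79
lo=0(16)+hi=5(52)=68
lo=1(32)+hi=5(52)=84
lo=1(32)+hi=4(49)=81
lo=1(32)+hi=3(46)=78

Yes: 32+46=78


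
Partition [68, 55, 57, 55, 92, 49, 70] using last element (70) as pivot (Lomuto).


Pivot: 70
  68 <= 70: advance i (no swap)
  55 <= 70: advance i (no swap)
  57 <= 70: advance i (no swap)
  55 <= 70: advance i (no swap)
  49 <= 70: swap -> [68, 55, 57, 55, 49, 92, 70]
Place pivot at 5: [68, 55, 57, 55, 49, 70, 92]

Partitioned: [68, 55, 57, 55, 49, 70, 92]


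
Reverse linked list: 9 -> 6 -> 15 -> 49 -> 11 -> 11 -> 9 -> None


Step 1: curr=9, set curr.next=prev(None) | reversed so far: 9
Step 2: curr=6, set curr.next=prev(9) | reversed so far: 6 -> 9
Step 3: curr=15, set curr.next=prev(6) | reversed so far: 15 -> 6 -> 9
Step 4: curr=49, set curr.next=prev(15) | reversed so far: 49 -> 15 -> 6 -> 9
Step 5: curr=11, set curr.next=prev(49) | reversed so far: 11 -> 49 -> 15 -> 6 -> 9
Step 6: curr=11, set curr.next=prev(11) | reversed so far: 11 -> 11 -> 49 -> 15 -> 6 -> 9
Step 7: curr=9, set curr.next=prev(11) | reversed so far: 9 -> 11 -> 11 -> 49 -> 15 -> 6 -> 9

9 -> 11 -> 11 -> 49 -> 15 -> 6 -> 9 -> None


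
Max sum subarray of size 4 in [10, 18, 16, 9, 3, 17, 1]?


[0:4]: 53
[1:5]: 46
[2:6]: 45
[3:7]: 30

Max: 53 at [0:4]


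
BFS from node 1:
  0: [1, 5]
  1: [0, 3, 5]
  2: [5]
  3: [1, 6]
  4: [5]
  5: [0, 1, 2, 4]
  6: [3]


Visit 1, enqueue [0, 3, 5]
Visit 0, enqueue []
Visit 3, enqueue [6]
Visit 5, enqueue [2, 4]
Visit 6, enqueue []
Visit 2, enqueue []
Visit 4, enqueue []

BFS order: [1, 0, 3, 5, 6, 2, 4]


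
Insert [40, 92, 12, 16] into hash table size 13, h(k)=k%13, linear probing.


Insert 40: h=1 -> slot 1
Insert 92: h=1, 1 probes -> slot 2
Insert 12: h=12 -> slot 12
Insert 16: h=3 -> slot 3

Table: [None, 40, 92, 16, None, None, None, None, None, None, None, None, 12]


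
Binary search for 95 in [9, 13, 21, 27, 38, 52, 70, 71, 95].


Step 1: lo=0, hi=8, mid=4, val=38
Step 2: lo=5, hi=8, mid=6, val=70
Step 3: lo=7, hi=8, mid=7, val=71
Step 4: lo=8, hi=8, mid=8, val=95

Found at index 8


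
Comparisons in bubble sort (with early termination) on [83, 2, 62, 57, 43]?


Algorithm: bubble sort (with early termination)
Input: [83, 2, 62, 57, 43]
Sorted: [2, 43, 57, 62, 83]

10


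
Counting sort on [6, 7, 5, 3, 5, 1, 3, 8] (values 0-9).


Input: [6, 7, 5, 3, 5, 1, 3, 8]
Counts: [0, 1, 0, 2, 0, 2, 1, 1, 1, 0]

Sorted: [1, 3, 3, 5, 5, 6, 7, 8]


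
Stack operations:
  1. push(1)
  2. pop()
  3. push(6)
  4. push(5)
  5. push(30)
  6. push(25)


push(1) -> [1]
pop()->1, []
push(6) -> [6]
push(5) -> [6, 5]
push(30) -> [6, 5, 30]
push(25) -> [6, 5, 30, 25]

Final stack: [6, 5, 30, 25]


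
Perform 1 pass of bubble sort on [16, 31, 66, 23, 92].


Initial: [16, 31, 66, 23, 92]
Pass 1: [16, 31, 23, 66, 92] (1 swaps)

After 1 pass: [16, 31, 23, 66, 92]


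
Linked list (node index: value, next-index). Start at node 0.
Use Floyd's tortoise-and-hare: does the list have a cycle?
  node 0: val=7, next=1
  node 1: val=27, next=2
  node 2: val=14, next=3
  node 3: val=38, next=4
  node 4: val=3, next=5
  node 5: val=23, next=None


Floyd's tortoise (slow, +1) and hare (fast, +2):
  init: slow=0, fast=0
  step 1: slow=1, fast=2
  step 2: slow=2, fast=4
  step 3: fast 4->5->None, no cycle

Cycle: no


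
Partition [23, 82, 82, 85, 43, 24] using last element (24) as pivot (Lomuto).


Pivot: 24
  23 <= 24: advance i (no swap)
Place pivot at 1: [23, 24, 82, 85, 43, 82]

Partitioned: [23, 24, 82, 85, 43, 82]


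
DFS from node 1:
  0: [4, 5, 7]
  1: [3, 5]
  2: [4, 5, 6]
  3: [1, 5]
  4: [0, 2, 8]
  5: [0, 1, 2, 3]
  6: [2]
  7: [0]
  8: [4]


Visit 1, push [5, 3]
Visit 3, push [5]
Visit 5, push [2, 0]
Visit 0, push [7, 4]
Visit 4, push [8, 2]
Visit 2, push [6]
Visit 6, push []
Visit 8, push []
Visit 7, push []

DFS order: [1, 3, 5, 0, 4, 2, 6, 8, 7]


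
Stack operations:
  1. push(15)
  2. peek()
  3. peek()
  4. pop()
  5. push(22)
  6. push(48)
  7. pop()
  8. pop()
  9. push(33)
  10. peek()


push(15) -> [15]
peek()->15
peek()->15
pop()->15, []
push(22) -> [22]
push(48) -> [22, 48]
pop()->48, [22]
pop()->22, []
push(33) -> [33]
peek()->33

Final stack: [33]


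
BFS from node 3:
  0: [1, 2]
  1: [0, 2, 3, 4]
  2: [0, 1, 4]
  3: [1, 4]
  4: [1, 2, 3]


Visit 3, enqueue [1, 4]
Visit 1, enqueue [0, 2]
Visit 4, enqueue []
Visit 0, enqueue []
Visit 2, enqueue []

BFS order: [3, 1, 4, 0, 2]


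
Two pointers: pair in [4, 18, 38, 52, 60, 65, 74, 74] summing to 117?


lo=0(4)+hi=7(74)=78
lo=1(18)+hi=7(74)=92
lo=2(38)+hi=7(74)=112
lo=3(52)+hi=7(74)=126
lo=3(52)+hi=6(74)=126
lo=3(52)+hi=5(65)=117

Yes: 52+65=117


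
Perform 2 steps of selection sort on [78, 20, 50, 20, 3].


Initial: [78, 20, 50, 20, 3]
Step 1: min=3 at 4
  Swap: [3, 20, 50, 20, 78]
Step 2: min=20 at 1
  Swap: [3, 20, 50, 20, 78]

After 2 steps: [3, 20, 50, 20, 78]


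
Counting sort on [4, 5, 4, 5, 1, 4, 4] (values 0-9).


Input: [4, 5, 4, 5, 1, 4, 4]
Counts: [0, 1, 0, 0, 4, 2, 0, 0, 0, 0]

Sorted: [1, 4, 4, 4, 4, 5, 5]


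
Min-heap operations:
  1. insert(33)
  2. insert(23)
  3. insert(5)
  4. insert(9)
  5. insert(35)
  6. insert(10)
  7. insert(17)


insert(33) -> [33]
insert(23) -> [23, 33]
insert(5) -> [5, 33, 23]
insert(9) -> [5, 9, 23, 33]
insert(35) -> [5, 9, 23, 33, 35]
insert(10) -> [5, 9, 10, 33, 35, 23]
insert(17) -> [5, 9, 10, 33, 35, 23, 17]

Final heap: [5, 9, 10, 33, 35, 23, 17]


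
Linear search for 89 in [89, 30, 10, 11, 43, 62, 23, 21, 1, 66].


i=0: 89==89 found!

Found at 0, 1 comps


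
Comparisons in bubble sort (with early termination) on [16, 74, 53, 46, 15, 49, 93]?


Algorithm: bubble sort (with early termination)
Input: [16, 74, 53, 46, 15, 49, 93]
Sorted: [15, 16, 46, 49, 53, 74, 93]

20


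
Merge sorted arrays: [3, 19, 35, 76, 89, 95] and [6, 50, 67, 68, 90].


Take 3 from A
Take 6 from B
Take 19 from A
Take 35 from A
Take 50 from B
Take 67 from B
Take 68 from B
Take 76 from A
Take 89 from A
Take 90 from B

Merged: [3, 6, 19, 35, 50, 67, 68, 76, 89, 90, 95]


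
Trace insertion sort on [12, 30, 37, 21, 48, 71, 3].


Initial: [12, 30, 37, 21, 48, 71, 3]
Insert 30: [12, 30, 37, 21, 48, 71, 3]
Insert 37: [12, 30, 37, 21, 48, 71, 3]
Insert 21: [12, 21, 30, 37, 48, 71, 3]
Insert 48: [12, 21, 30, 37, 48, 71, 3]
Insert 71: [12, 21, 30, 37, 48, 71, 3]
Insert 3: [3, 12, 21, 30, 37, 48, 71]

Sorted: [3, 12, 21, 30, 37, 48, 71]


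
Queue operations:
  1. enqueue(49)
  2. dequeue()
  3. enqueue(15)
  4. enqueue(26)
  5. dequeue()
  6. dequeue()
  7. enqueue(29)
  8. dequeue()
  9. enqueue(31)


enqueue(49) -> [49]
dequeue()->49, []
enqueue(15) -> [15]
enqueue(26) -> [15, 26]
dequeue()->15, [26]
dequeue()->26, []
enqueue(29) -> [29]
dequeue()->29, []
enqueue(31) -> [31]

Final queue: [31]


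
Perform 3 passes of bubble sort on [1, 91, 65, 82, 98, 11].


Initial: [1, 91, 65, 82, 98, 11]
Pass 1: [1, 65, 82, 91, 11, 98] (3 swaps)
Pass 2: [1, 65, 82, 11, 91, 98] (1 swaps)
Pass 3: [1, 65, 11, 82, 91, 98] (1 swaps)

After 3 passes: [1, 65, 11, 82, 91, 98]


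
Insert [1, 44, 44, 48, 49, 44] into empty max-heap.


Insert 1: [1]
Insert 44: [44, 1]
Insert 44: [44, 1, 44]
Insert 48: [48, 44, 44, 1]
Insert 49: [49, 48, 44, 1, 44]
Insert 44: [49, 48, 44, 1, 44, 44]

Final heap: [49, 48, 44, 1, 44, 44]


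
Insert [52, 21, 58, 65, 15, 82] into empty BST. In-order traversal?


Insert 52: root
Insert 21: L from 52
Insert 58: R from 52
Insert 65: R from 52 -> R from 58
Insert 15: L from 52 -> L from 21
Insert 82: R from 52 -> R from 58 -> R from 65

In-order: [15, 21, 52, 58, 65, 82]


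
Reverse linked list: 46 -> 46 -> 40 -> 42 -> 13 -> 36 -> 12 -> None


Step 1: curr=46, set curr.next=prev(None) | reversed so far: 46
Step 2: curr=46, set curr.next=prev(46) | reversed so far: 46 -> 46
Step 3: curr=40, set curr.next=prev(46) | reversed so far: 40 -> 46 -> 46
Step 4: curr=42, set curr.next=prev(40) | reversed so far: 42 -> 40 -> 46 -> 46
Step 5: curr=13, set curr.next=prev(42) | reversed so far: 13 -> 42 -> 40 -> 46 -> 46
Step 6: curr=36, set curr.next=prev(13) | reversed so far: 36 -> 13 -> 42 -> 40 -> 46 -> 46
Step 7: curr=12, set curr.next=prev(36) | reversed so far: 12 -> 36 -> 13 -> 42 -> 40 -> 46 -> 46

12 -> 36 -> 13 -> 42 -> 40 -> 46 -> 46 -> None


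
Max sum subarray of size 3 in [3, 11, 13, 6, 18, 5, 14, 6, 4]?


[0:3]: 27
[1:4]: 30
[2:5]: 37
[3:6]: 29
[4:7]: 37
[5:8]: 25
[6:9]: 24

Max: 37 at [2:5]


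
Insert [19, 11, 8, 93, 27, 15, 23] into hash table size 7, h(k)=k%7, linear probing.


Insert 19: h=5 -> slot 5
Insert 11: h=4 -> slot 4
Insert 8: h=1 -> slot 1
Insert 93: h=2 -> slot 2
Insert 27: h=6 -> slot 6
Insert 15: h=1, 2 probes -> slot 3
Insert 23: h=2, 5 probes -> slot 0

Table: [23, 8, 93, 15, 11, 19, 27]


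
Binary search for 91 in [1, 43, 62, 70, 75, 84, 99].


Step 1: lo=0, hi=6, mid=3, val=70
Step 2: lo=4, hi=6, mid=5, val=84
Step 3: lo=6, hi=6, mid=6, val=99

Not found


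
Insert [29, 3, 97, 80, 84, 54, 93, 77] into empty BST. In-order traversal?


Insert 29: root
Insert 3: L from 29
Insert 97: R from 29
Insert 80: R from 29 -> L from 97
Insert 84: R from 29 -> L from 97 -> R from 80
Insert 54: R from 29 -> L from 97 -> L from 80
Insert 93: R from 29 -> L from 97 -> R from 80 -> R from 84
Insert 77: R from 29 -> L from 97 -> L from 80 -> R from 54

In-order: [3, 29, 54, 77, 80, 84, 93, 97]


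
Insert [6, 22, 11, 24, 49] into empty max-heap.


Insert 6: [6]
Insert 22: [22, 6]
Insert 11: [22, 6, 11]
Insert 24: [24, 22, 11, 6]
Insert 49: [49, 24, 11, 6, 22]

Final heap: [49, 24, 11, 6, 22]


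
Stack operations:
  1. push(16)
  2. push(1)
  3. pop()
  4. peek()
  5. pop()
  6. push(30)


push(16) -> [16]
push(1) -> [16, 1]
pop()->1, [16]
peek()->16
pop()->16, []
push(30) -> [30]

Final stack: [30]


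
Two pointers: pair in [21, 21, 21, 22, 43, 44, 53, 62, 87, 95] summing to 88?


lo=0(21)+hi=9(95)=116
lo=0(21)+hi=8(87)=108
lo=0(21)+hi=7(62)=83
lo=1(21)+hi=7(62)=83
lo=2(21)+hi=7(62)=83
lo=3(22)+hi=7(62)=84
lo=4(43)+hi=7(62)=105
lo=4(43)+hi=6(53)=96
lo=4(43)+hi=5(44)=87

No pair found


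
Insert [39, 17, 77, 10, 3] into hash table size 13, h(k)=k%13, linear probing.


Insert 39: h=0 -> slot 0
Insert 17: h=4 -> slot 4
Insert 77: h=12 -> slot 12
Insert 10: h=10 -> slot 10
Insert 3: h=3 -> slot 3

Table: [39, None, None, 3, 17, None, None, None, None, None, 10, None, 77]


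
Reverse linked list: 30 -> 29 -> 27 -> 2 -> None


Step 1: curr=30, set curr.next=prev(None) | reversed so far: 30
Step 2: curr=29, set curr.next=prev(30) | reversed so far: 29 -> 30
Step 3: curr=27, set curr.next=prev(29) | reversed so far: 27 -> 29 -> 30
Step 4: curr=2, set curr.next=prev(27) | reversed so far: 2 -> 27 -> 29 -> 30

2 -> 27 -> 29 -> 30 -> None


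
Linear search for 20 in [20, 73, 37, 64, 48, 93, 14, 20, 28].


i=0: 20==20 found!

Found at 0, 1 comps


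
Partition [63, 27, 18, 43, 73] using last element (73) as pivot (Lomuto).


Pivot: 73
  63 <= 73: advance i (no swap)
  27 <= 73: advance i (no swap)
  18 <= 73: advance i (no swap)
  43 <= 73: advance i (no swap)
Place pivot at 4: [63, 27, 18, 43, 73]

Partitioned: [63, 27, 18, 43, 73]


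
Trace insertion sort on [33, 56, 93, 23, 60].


Initial: [33, 56, 93, 23, 60]
Insert 56: [33, 56, 93, 23, 60]
Insert 93: [33, 56, 93, 23, 60]
Insert 23: [23, 33, 56, 93, 60]
Insert 60: [23, 33, 56, 60, 93]

Sorted: [23, 33, 56, 60, 93]


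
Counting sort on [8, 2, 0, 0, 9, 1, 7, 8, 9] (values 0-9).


Input: [8, 2, 0, 0, 9, 1, 7, 8, 9]
Counts: [2, 1, 1, 0, 0, 0, 0, 1, 2, 2]

Sorted: [0, 0, 1, 2, 7, 8, 8, 9, 9]


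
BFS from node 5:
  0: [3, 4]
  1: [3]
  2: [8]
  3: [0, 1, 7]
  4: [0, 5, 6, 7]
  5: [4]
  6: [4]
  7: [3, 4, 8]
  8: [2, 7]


Visit 5, enqueue [4]
Visit 4, enqueue [0, 6, 7]
Visit 0, enqueue [3]
Visit 6, enqueue []
Visit 7, enqueue [8]
Visit 3, enqueue [1]
Visit 8, enqueue [2]
Visit 1, enqueue []
Visit 2, enqueue []

BFS order: [5, 4, 0, 6, 7, 3, 8, 1, 2]


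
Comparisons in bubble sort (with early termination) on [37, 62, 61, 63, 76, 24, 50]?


Algorithm: bubble sort (with early termination)
Input: [37, 62, 61, 63, 76, 24, 50]
Sorted: [24, 37, 50, 61, 62, 63, 76]

21


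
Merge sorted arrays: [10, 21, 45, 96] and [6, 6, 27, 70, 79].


Take 6 from B
Take 6 from B
Take 10 from A
Take 21 from A
Take 27 from B
Take 45 from A
Take 70 from B
Take 79 from B

Merged: [6, 6, 10, 21, 27, 45, 70, 79, 96]


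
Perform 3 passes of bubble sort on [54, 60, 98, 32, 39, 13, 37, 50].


Initial: [54, 60, 98, 32, 39, 13, 37, 50]
Pass 1: [54, 60, 32, 39, 13, 37, 50, 98] (5 swaps)
Pass 2: [54, 32, 39, 13, 37, 50, 60, 98] (5 swaps)
Pass 3: [32, 39, 13, 37, 50, 54, 60, 98] (5 swaps)

After 3 passes: [32, 39, 13, 37, 50, 54, 60, 98]


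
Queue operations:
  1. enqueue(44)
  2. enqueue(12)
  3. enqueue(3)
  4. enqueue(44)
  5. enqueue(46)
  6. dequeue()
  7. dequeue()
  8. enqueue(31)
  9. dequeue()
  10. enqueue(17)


enqueue(44) -> [44]
enqueue(12) -> [44, 12]
enqueue(3) -> [44, 12, 3]
enqueue(44) -> [44, 12, 3, 44]
enqueue(46) -> [44, 12, 3, 44, 46]
dequeue()->44, [12, 3, 44, 46]
dequeue()->12, [3, 44, 46]
enqueue(31) -> [3, 44, 46, 31]
dequeue()->3, [44, 46, 31]
enqueue(17) -> [44, 46, 31, 17]

Final queue: [44, 46, 31, 17]


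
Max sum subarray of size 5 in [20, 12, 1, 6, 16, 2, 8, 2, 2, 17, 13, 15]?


[0:5]: 55
[1:6]: 37
[2:7]: 33
[3:8]: 34
[4:9]: 30
[5:10]: 31
[6:11]: 42
[7:12]: 49

Max: 55 at [0:5]


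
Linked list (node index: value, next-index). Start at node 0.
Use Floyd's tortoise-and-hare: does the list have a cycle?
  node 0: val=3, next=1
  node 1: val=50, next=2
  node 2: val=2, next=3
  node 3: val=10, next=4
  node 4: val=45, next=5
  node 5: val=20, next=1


Floyd's tortoise (slow, +1) and hare (fast, +2):
  init: slow=0, fast=0
  step 1: slow=1, fast=2
  step 2: slow=2, fast=4
  step 3: slow=3, fast=1
  step 4: slow=4, fast=3
  step 5: slow=5, fast=5
  slow == fast at node 5: cycle detected

Cycle: yes


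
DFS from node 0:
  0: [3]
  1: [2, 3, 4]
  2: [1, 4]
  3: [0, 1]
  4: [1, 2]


Visit 0, push [3]
Visit 3, push [1]
Visit 1, push [4, 2]
Visit 2, push [4]
Visit 4, push []

DFS order: [0, 3, 1, 2, 4]


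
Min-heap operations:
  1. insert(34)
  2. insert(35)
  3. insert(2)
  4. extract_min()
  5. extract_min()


insert(34) -> [34]
insert(35) -> [34, 35]
insert(2) -> [2, 35, 34]
extract_min()->2, [34, 35]
extract_min()->34, [35]

Final heap: [35]


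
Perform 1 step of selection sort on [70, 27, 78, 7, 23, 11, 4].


Initial: [70, 27, 78, 7, 23, 11, 4]
Step 1: min=4 at 6
  Swap: [4, 27, 78, 7, 23, 11, 70]

After 1 step: [4, 27, 78, 7, 23, 11, 70]


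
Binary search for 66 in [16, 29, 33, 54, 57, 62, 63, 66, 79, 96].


Step 1: lo=0, hi=9, mid=4, val=57
Step 2: lo=5, hi=9, mid=7, val=66

Found at index 7


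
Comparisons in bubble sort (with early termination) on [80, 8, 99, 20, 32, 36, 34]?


Algorithm: bubble sort (with early termination)
Input: [80, 8, 99, 20, 32, 36, 34]
Sorted: [8, 20, 32, 34, 36, 80, 99]

18


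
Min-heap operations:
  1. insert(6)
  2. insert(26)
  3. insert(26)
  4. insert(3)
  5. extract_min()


insert(6) -> [6]
insert(26) -> [6, 26]
insert(26) -> [6, 26, 26]
insert(3) -> [3, 6, 26, 26]
extract_min()->3, [6, 26, 26]

Final heap: [6, 26, 26]


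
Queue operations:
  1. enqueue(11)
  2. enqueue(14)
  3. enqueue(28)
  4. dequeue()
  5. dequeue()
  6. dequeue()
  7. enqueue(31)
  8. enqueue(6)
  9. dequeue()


enqueue(11) -> [11]
enqueue(14) -> [11, 14]
enqueue(28) -> [11, 14, 28]
dequeue()->11, [14, 28]
dequeue()->14, [28]
dequeue()->28, []
enqueue(31) -> [31]
enqueue(6) -> [31, 6]
dequeue()->31, [6]

Final queue: [6]


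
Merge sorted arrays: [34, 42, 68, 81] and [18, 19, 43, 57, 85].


Take 18 from B
Take 19 from B
Take 34 from A
Take 42 from A
Take 43 from B
Take 57 from B
Take 68 from A
Take 81 from A

Merged: [18, 19, 34, 42, 43, 57, 68, 81, 85]


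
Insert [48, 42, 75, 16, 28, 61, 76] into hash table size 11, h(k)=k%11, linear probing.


Insert 48: h=4 -> slot 4
Insert 42: h=9 -> slot 9
Insert 75: h=9, 1 probes -> slot 10
Insert 16: h=5 -> slot 5
Insert 28: h=6 -> slot 6
Insert 61: h=6, 1 probes -> slot 7
Insert 76: h=10, 1 probes -> slot 0

Table: [76, None, None, None, 48, 16, 28, 61, None, 42, 75]


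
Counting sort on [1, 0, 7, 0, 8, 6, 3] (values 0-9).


Input: [1, 0, 7, 0, 8, 6, 3]
Counts: [2, 1, 0, 1, 0, 0, 1, 1, 1, 0]

Sorted: [0, 0, 1, 3, 6, 7, 8]


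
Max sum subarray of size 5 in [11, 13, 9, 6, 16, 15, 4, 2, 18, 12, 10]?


[0:5]: 55
[1:6]: 59
[2:7]: 50
[3:8]: 43
[4:9]: 55
[5:10]: 51
[6:11]: 46

Max: 59 at [1:6]


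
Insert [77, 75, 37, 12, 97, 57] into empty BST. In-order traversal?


Insert 77: root
Insert 75: L from 77
Insert 37: L from 77 -> L from 75
Insert 12: L from 77 -> L from 75 -> L from 37
Insert 97: R from 77
Insert 57: L from 77 -> L from 75 -> R from 37

In-order: [12, 37, 57, 75, 77, 97]


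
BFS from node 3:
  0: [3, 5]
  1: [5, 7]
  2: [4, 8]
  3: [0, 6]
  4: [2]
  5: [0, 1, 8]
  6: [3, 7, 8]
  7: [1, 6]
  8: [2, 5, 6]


Visit 3, enqueue [0, 6]
Visit 0, enqueue [5]
Visit 6, enqueue [7, 8]
Visit 5, enqueue [1]
Visit 7, enqueue []
Visit 8, enqueue [2]
Visit 1, enqueue []
Visit 2, enqueue [4]
Visit 4, enqueue []

BFS order: [3, 0, 6, 5, 7, 8, 1, 2, 4]


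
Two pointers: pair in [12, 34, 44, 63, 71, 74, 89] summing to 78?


lo=0(12)+hi=6(89)=101
lo=0(12)+hi=5(74)=86
lo=0(12)+hi=4(71)=83
lo=0(12)+hi=3(63)=75
lo=1(34)+hi=3(63)=97
lo=1(34)+hi=2(44)=78

Yes: 34+44=78


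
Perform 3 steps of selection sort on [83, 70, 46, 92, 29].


Initial: [83, 70, 46, 92, 29]
Step 1: min=29 at 4
  Swap: [29, 70, 46, 92, 83]
Step 2: min=46 at 2
  Swap: [29, 46, 70, 92, 83]
Step 3: min=70 at 2
  Swap: [29, 46, 70, 92, 83]

After 3 steps: [29, 46, 70, 92, 83]


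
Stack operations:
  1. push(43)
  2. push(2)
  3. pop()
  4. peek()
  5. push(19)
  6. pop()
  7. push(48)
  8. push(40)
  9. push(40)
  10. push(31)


push(43) -> [43]
push(2) -> [43, 2]
pop()->2, [43]
peek()->43
push(19) -> [43, 19]
pop()->19, [43]
push(48) -> [43, 48]
push(40) -> [43, 48, 40]
push(40) -> [43, 48, 40, 40]
push(31) -> [43, 48, 40, 40, 31]

Final stack: [43, 48, 40, 40, 31]


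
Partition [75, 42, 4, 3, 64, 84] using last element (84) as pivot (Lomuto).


Pivot: 84
  75 <= 84: advance i (no swap)
  42 <= 84: advance i (no swap)
  4 <= 84: advance i (no swap)
  3 <= 84: advance i (no swap)
  64 <= 84: advance i (no swap)
Place pivot at 5: [75, 42, 4, 3, 64, 84]

Partitioned: [75, 42, 4, 3, 64, 84]


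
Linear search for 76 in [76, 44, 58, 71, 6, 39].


i=0: 76==76 found!

Found at 0, 1 comps


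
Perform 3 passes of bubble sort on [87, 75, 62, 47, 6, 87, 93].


Initial: [87, 75, 62, 47, 6, 87, 93]
Pass 1: [75, 62, 47, 6, 87, 87, 93] (4 swaps)
Pass 2: [62, 47, 6, 75, 87, 87, 93] (3 swaps)
Pass 3: [47, 6, 62, 75, 87, 87, 93] (2 swaps)

After 3 passes: [47, 6, 62, 75, 87, 87, 93]


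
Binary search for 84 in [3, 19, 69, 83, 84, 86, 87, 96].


Step 1: lo=0, hi=7, mid=3, val=83
Step 2: lo=4, hi=7, mid=5, val=86
Step 3: lo=4, hi=4, mid=4, val=84

Found at index 4


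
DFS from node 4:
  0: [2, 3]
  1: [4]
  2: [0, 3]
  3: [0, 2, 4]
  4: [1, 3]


Visit 4, push [3, 1]
Visit 1, push []
Visit 3, push [2, 0]
Visit 0, push [2]
Visit 2, push []

DFS order: [4, 1, 3, 0, 2]


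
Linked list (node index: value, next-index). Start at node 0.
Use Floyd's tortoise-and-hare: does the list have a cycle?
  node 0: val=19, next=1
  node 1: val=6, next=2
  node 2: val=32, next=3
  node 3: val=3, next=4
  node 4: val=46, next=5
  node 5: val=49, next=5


Floyd's tortoise (slow, +1) and hare (fast, +2):
  init: slow=0, fast=0
  step 1: slow=1, fast=2
  step 2: slow=2, fast=4
  step 3: slow=3, fast=5
  step 4: slow=4, fast=5
  step 5: slow=5, fast=5
  slow == fast at node 5: cycle detected

Cycle: yes


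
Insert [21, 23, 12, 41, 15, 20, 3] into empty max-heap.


Insert 21: [21]
Insert 23: [23, 21]
Insert 12: [23, 21, 12]
Insert 41: [41, 23, 12, 21]
Insert 15: [41, 23, 12, 21, 15]
Insert 20: [41, 23, 20, 21, 15, 12]
Insert 3: [41, 23, 20, 21, 15, 12, 3]

Final heap: [41, 23, 20, 21, 15, 12, 3]


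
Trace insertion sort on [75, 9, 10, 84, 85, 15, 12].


Initial: [75, 9, 10, 84, 85, 15, 12]
Insert 9: [9, 75, 10, 84, 85, 15, 12]
Insert 10: [9, 10, 75, 84, 85, 15, 12]
Insert 84: [9, 10, 75, 84, 85, 15, 12]
Insert 85: [9, 10, 75, 84, 85, 15, 12]
Insert 15: [9, 10, 15, 75, 84, 85, 12]
Insert 12: [9, 10, 12, 15, 75, 84, 85]

Sorted: [9, 10, 12, 15, 75, 84, 85]


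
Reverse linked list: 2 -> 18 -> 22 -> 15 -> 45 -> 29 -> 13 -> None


Step 1: curr=2, set curr.next=prev(None) | reversed so far: 2
Step 2: curr=18, set curr.next=prev(2) | reversed so far: 18 -> 2
Step 3: curr=22, set curr.next=prev(18) | reversed so far: 22 -> 18 -> 2
Step 4: curr=15, set curr.next=prev(22) | reversed so far: 15 -> 22 -> 18 -> 2
Step 5: curr=45, set curr.next=prev(15) | reversed so far: 45 -> 15 -> 22 -> 18 -> 2
Step 6: curr=29, set curr.next=prev(45) | reversed so far: 29 -> 45 -> 15 -> 22 -> 18 -> 2
Step 7: curr=13, set curr.next=prev(29) | reversed so far: 13 -> 29 -> 45 -> 15 -> 22 -> 18 -> 2

13 -> 29 -> 45 -> 15 -> 22 -> 18 -> 2 -> None


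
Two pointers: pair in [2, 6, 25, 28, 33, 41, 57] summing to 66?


lo=0(2)+hi=6(57)=59
lo=1(6)+hi=6(57)=63
lo=2(25)+hi=6(57)=82
lo=2(25)+hi=5(41)=66

Yes: 25+41=66


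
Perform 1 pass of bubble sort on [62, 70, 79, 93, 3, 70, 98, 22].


Initial: [62, 70, 79, 93, 3, 70, 98, 22]
Pass 1: [62, 70, 79, 3, 70, 93, 22, 98] (3 swaps)

After 1 pass: [62, 70, 79, 3, 70, 93, 22, 98]


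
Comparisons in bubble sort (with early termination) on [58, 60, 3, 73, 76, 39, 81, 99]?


Algorithm: bubble sort (with early termination)
Input: [58, 60, 3, 73, 76, 39, 81, 99]
Sorted: [3, 39, 58, 60, 73, 76, 81, 99]

25


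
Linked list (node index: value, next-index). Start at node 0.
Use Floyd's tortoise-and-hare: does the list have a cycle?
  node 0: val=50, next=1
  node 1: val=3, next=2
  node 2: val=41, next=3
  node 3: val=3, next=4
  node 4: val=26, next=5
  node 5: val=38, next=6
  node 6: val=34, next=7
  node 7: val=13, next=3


Floyd's tortoise (slow, +1) and hare (fast, +2):
  init: slow=0, fast=0
  step 1: slow=1, fast=2
  step 2: slow=2, fast=4
  step 3: slow=3, fast=6
  step 4: slow=4, fast=3
  step 5: slow=5, fast=5
  slow == fast at node 5: cycle detected

Cycle: yes


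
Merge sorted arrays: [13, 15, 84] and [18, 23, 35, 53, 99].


Take 13 from A
Take 15 from A
Take 18 from B
Take 23 from B
Take 35 from B
Take 53 from B
Take 84 from A

Merged: [13, 15, 18, 23, 35, 53, 84, 99]


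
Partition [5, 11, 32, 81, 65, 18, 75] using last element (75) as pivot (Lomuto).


Pivot: 75
  5 <= 75: advance i (no swap)
  11 <= 75: advance i (no swap)
  32 <= 75: advance i (no swap)
  65 <= 75: swap -> [5, 11, 32, 65, 81, 18, 75]
  18 <= 75: swap -> [5, 11, 32, 65, 18, 81, 75]
Place pivot at 5: [5, 11, 32, 65, 18, 75, 81]

Partitioned: [5, 11, 32, 65, 18, 75, 81]


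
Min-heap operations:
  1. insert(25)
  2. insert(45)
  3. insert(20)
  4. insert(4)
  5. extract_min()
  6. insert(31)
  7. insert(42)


insert(25) -> [25]
insert(45) -> [25, 45]
insert(20) -> [20, 45, 25]
insert(4) -> [4, 20, 25, 45]
extract_min()->4, [20, 45, 25]
insert(31) -> [20, 31, 25, 45]
insert(42) -> [20, 31, 25, 45, 42]

Final heap: [20, 31, 25, 45, 42]


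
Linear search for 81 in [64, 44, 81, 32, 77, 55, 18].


i=0: 64!=81
i=1: 44!=81
i=2: 81==81 found!

Found at 2, 3 comps


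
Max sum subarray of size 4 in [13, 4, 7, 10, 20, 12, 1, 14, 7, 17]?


[0:4]: 34
[1:5]: 41
[2:6]: 49
[3:7]: 43
[4:8]: 47
[5:9]: 34
[6:10]: 39

Max: 49 at [2:6]


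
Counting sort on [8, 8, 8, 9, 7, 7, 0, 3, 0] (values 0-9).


Input: [8, 8, 8, 9, 7, 7, 0, 3, 0]
Counts: [2, 0, 0, 1, 0, 0, 0, 2, 3, 1]

Sorted: [0, 0, 3, 7, 7, 8, 8, 8, 9]


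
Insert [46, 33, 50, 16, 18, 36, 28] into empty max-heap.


Insert 46: [46]
Insert 33: [46, 33]
Insert 50: [50, 33, 46]
Insert 16: [50, 33, 46, 16]
Insert 18: [50, 33, 46, 16, 18]
Insert 36: [50, 33, 46, 16, 18, 36]
Insert 28: [50, 33, 46, 16, 18, 36, 28]

Final heap: [50, 33, 46, 16, 18, 36, 28]


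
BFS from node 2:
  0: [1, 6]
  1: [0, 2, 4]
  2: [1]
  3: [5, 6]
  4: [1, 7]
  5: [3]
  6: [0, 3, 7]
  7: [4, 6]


Visit 2, enqueue [1]
Visit 1, enqueue [0, 4]
Visit 0, enqueue [6]
Visit 4, enqueue [7]
Visit 6, enqueue [3]
Visit 7, enqueue []
Visit 3, enqueue [5]
Visit 5, enqueue []

BFS order: [2, 1, 0, 4, 6, 7, 3, 5]


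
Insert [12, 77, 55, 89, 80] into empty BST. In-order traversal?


Insert 12: root
Insert 77: R from 12
Insert 55: R from 12 -> L from 77
Insert 89: R from 12 -> R from 77
Insert 80: R from 12 -> R from 77 -> L from 89

In-order: [12, 55, 77, 80, 89]


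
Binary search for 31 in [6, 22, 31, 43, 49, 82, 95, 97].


Step 1: lo=0, hi=7, mid=3, val=43
Step 2: lo=0, hi=2, mid=1, val=22
Step 3: lo=2, hi=2, mid=2, val=31

Found at index 2


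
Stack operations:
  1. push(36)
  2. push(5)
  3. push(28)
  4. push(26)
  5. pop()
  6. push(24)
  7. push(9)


push(36) -> [36]
push(5) -> [36, 5]
push(28) -> [36, 5, 28]
push(26) -> [36, 5, 28, 26]
pop()->26, [36, 5, 28]
push(24) -> [36, 5, 28, 24]
push(9) -> [36, 5, 28, 24, 9]

Final stack: [36, 5, 28, 24, 9]


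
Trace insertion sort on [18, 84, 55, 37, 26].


Initial: [18, 84, 55, 37, 26]
Insert 84: [18, 84, 55, 37, 26]
Insert 55: [18, 55, 84, 37, 26]
Insert 37: [18, 37, 55, 84, 26]
Insert 26: [18, 26, 37, 55, 84]

Sorted: [18, 26, 37, 55, 84]


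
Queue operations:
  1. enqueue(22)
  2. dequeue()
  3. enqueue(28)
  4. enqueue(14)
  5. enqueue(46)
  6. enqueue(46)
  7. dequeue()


enqueue(22) -> [22]
dequeue()->22, []
enqueue(28) -> [28]
enqueue(14) -> [28, 14]
enqueue(46) -> [28, 14, 46]
enqueue(46) -> [28, 14, 46, 46]
dequeue()->28, [14, 46, 46]

Final queue: [14, 46, 46]


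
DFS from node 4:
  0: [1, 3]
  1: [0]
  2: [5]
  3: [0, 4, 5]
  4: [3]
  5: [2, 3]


Visit 4, push [3]
Visit 3, push [5, 0]
Visit 0, push [1]
Visit 1, push []
Visit 5, push [2]
Visit 2, push []

DFS order: [4, 3, 0, 1, 5, 2]


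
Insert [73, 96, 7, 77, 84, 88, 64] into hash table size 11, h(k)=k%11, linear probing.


Insert 73: h=7 -> slot 7
Insert 96: h=8 -> slot 8
Insert 7: h=7, 2 probes -> slot 9
Insert 77: h=0 -> slot 0
Insert 84: h=7, 3 probes -> slot 10
Insert 88: h=0, 1 probes -> slot 1
Insert 64: h=9, 4 probes -> slot 2

Table: [77, 88, 64, None, None, None, None, 73, 96, 7, 84]


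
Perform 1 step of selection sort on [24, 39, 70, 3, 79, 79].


Initial: [24, 39, 70, 3, 79, 79]
Step 1: min=3 at 3
  Swap: [3, 39, 70, 24, 79, 79]

After 1 step: [3, 39, 70, 24, 79, 79]


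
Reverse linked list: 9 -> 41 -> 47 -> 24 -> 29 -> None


Step 1: curr=9, set curr.next=prev(None) | reversed so far: 9
Step 2: curr=41, set curr.next=prev(9) | reversed so far: 41 -> 9
Step 3: curr=47, set curr.next=prev(41) | reversed so far: 47 -> 41 -> 9
Step 4: curr=24, set curr.next=prev(47) | reversed so far: 24 -> 47 -> 41 -> 9
Step 5: curr=29, set curr.next=prev(24) | reversed so far: 29 -> 24 -> 47 -> 41 -> 9

29 -> 24 -> 47 -> 41 -> 9 -> None


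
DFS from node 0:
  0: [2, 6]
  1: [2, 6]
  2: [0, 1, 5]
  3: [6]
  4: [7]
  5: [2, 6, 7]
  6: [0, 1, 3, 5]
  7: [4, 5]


Visit 0, push [6, 2]
Visit 2, push [5, 1]
Visit 1, push [6]
Visit 6, push [5, 3]
Visit 3, push []
Visit 5, push [7]
Visit 7, push [4]
Visit 4, push []

DFS order: [0, 2, 1, 6, 3, 5, 7, 4]


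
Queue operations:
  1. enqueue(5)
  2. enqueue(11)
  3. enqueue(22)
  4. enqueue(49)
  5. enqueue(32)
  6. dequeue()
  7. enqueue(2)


enqueue(5) -> [5]
enqueue(11) -> [5, 11]
enqueue(22) -> [5, 11, 22]
enqueue(49) -> [5, 11, 22, 49]
enqueue(32) -> [5, 11, 22, 49, 32]
dequeue()->5, [11, 22, 49, 32]
enqueue(2) -> [11, 22, 49, 32, 2]

Final queue: [11, 22, 49, 32, 2]


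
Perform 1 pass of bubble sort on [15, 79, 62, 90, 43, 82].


Initial: [15, 79, 62, 90, 43, 82]
Pass 1: [15, 62, 79, 43, 82, 90] (3 swaps)

After 1 pass: [15, 62, 79, 43, 82, 90]


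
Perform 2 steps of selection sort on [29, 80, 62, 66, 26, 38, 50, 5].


Initial: [29, 80, 62, 66, 26, 38, 50, 5]
Step 1: min=5 at 7
  Swap: [5, 80, 62, 66, 26, 38, 50, 29]
Step 2: min=26 at 4
  Swap: [5, 26, 62, 66, 80, 38, 50, 29]

After 2 steps: [5, 26, 62, 66, 80, 38, 50, 29]


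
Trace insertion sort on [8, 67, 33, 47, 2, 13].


Initial: [8, 67, 33, 47, 2, 13]
Insert 67: [8, 67, 33, 47, 2, 13]
Insert 33: [8, 33, 67, 47, 2, 13]
Insert 47: [8, 33, 47, 67, 2, 13]
Insert 2: [2, 8, 33, 47, 67, 13]
Insert 13: [2, 8, 13, 33, 47, 67]

Sorted: [2, 8, 13, 33, 47, 67]


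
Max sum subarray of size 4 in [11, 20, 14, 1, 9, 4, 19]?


[0:4]: 46
[1:5]: 44
[2:6]: 28
[3:7]: 33

Max: 46 at [0:4]


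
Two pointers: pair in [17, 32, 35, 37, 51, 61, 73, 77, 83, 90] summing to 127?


lo=0(17)+hi=9(90)=107
lo=1(32)+hi=9(90)=122
lo=2(35)+hi=9(90)=125
lo=3(37)+hi=9(90)=127

Yes: 37+90=127


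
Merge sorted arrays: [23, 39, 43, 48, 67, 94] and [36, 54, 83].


Take 23 from A
Take 36 from B
Take 39 from A
Take 43 from A
Take 48 from A
Take 54 from B
Take 67 from A
Take 83 from B

Merged: [23, 36, 39, 43, 48, 54, 67, 83, 94]


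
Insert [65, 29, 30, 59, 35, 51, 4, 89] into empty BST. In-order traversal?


Insert 65: root
Insert 29: L from 65
Insert 30: L from 65 -> R from 29
Insert 59: L from 65 -> R from 29 -> R from 30
Insert 35: L from 65 -> R from 29 -> R from 30 -> L from 59
Insert 51: L from 65 -> R from 29 -> R from 30 -> L from 59 -> R from 35
Insert 4: L from 65 -> L from 29
Insert 89: R from 65

In-order: [4, 29, 30, 35, 51, 59, 65, 89]


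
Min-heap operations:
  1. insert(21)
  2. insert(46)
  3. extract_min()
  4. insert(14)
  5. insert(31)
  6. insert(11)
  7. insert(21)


insert(21) -> [21]
insert(46) -> [21, 46]
extract_min()->21, [46]
insert(14) -> [14, 46]
insert(31) -> [14, 46, 31]
insert(11) -> [11, 14, 31, 46]
insert(21) -> [11, 14, 31, 46, 21]

Final heap: [11, 14, 31, 46, 21]


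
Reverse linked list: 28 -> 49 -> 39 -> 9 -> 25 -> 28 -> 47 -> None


Step 1: curr=28, set curr.next=prev(None) | reversed so far: 28
Step 2: curr=49, set curr.next=prev(28) | reversed so far: 49 -> 28
Step 3: curr=39, set curr.next=prev(49) | reversed so far: 39 -> 49 -> 28
Step 4: curr=9, set curr.next=prev(39) | reversed so far: 9 -> 39 -> 49 -> 28
Step 5: curr=25, set curr.next=prev(9) | reversed so far: 25 -> 9 -> 39 -> 49 -> 28
Step 6: curr=28, set curr.next=prev(25) | reversed so far: 28 -> 25 -> 9 -> 39 -> 49 -> 28
Step 7: curr=47, set curr.next=prev(28) | reversed so far: 47 -> 28 -> 25 -> 9 -> 39 -> 49 -> 28

47 -> 28 -> 25 -> 9 -> 39 -> 49 -> 28 -> None


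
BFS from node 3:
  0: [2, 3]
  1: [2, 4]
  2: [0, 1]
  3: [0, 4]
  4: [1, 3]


Visit 3, enqueue [0, 4]
Visit 0, enqueue [2]
Visit 4, enqueue [1]
Visit 2, enqueue []
Visit 1, enqueue []

BFS order: [3, 0, 4, 2, 1]


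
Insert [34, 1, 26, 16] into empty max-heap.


Insert 34: [34]
Insert 1: [34, 1]
Insert 26: [34, 1, 26]
Insert 16: [34, 16, 26, 1]

Final heap: [34, 16, 26, 1]


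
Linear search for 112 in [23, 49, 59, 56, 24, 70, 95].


i=0: 23!=112
i=1: 49!=112
i=2: 59!=112
i=3: 56!=112
i=4: 24!=112
i=5: 70!=112
i=6: 95!=112

Not found, 7 comps
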